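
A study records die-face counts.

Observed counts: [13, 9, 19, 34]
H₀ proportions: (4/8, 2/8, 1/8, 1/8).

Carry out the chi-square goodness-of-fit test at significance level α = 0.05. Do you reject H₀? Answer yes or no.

n = 75; E_i = n·p_i = [37.50, 18.75, 9.38, 9.38]
χ² = (13−37.50)²/37.50 + (9−18.75)²/18.75 + (19−9.38)²/9.38 + (34−9.38)²/9.38 = 95.6400
df = 3
p-value (upper-tail) = 0.00000
At α=0.05: p < α → reject H₀

reject H₀: yes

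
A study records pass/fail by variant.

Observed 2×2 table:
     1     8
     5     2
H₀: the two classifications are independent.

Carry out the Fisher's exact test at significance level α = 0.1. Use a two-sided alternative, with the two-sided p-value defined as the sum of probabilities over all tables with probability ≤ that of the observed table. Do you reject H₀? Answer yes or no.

reject H₀: yes

Margins: r₁=9, r₂=7, c₁=6, c₂=10, n=16
p_obs = C(9,1)·C(7,5)/C(16,6); sum pmf over tables with pmf ≤ p_obs
p-value (two-sided) = 0.03497
At α=0.1: p < α → reject H₀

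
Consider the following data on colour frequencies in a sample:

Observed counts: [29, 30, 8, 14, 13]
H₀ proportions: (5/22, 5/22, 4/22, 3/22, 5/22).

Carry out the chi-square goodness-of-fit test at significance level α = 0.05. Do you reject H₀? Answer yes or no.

n = 94; E_i = n·p_i = [21.36, 21.36, 17.09, 12.82, 21.36]
χ² = (29−21.36)²/21.36 + (30−21.36)²/21.36 + (8−17.09)²/17.09 + (14−12.82)²/12.82 + (13−21.36)²/21.36 = 14.4397
df = 4
p-value (upper-tail) = 0.00602
At α=0.05: p < α → reject H₀

reject H₀: yes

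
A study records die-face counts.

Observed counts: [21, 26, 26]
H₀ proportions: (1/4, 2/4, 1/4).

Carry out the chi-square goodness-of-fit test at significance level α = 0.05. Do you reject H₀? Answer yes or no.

reject H₀: yes

n = 73; E_i = n·p_i = [18.25, 36.50, 18.25]
χ² = (21−18.25)²/18.25 + (26−36.50)²/36.50 + (26−18.25)²/18.25 = 6.7260
df = 2
p-value (upper-tail) = 0.03463
At α=0.05: p < α → reject H₀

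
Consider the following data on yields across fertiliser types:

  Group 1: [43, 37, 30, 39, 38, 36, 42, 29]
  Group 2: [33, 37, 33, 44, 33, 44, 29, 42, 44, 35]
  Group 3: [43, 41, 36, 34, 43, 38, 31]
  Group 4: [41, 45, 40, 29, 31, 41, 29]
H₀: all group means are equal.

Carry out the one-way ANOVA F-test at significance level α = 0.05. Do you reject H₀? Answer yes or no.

reject H₀: no

Group means [36.75, 37.40, 38.00, 36.57], grand mean 37.188
SSB = Σnᵢ(x̄ᵢ−x̄)² = 9.261; SSW = ΣΣ(x−x̄ᵢ)² = 861.614
MSB = 9.261/3 = 3.0869; MSW = 861.614/28 = 30.7719
F = MSB/MSW = 0.1003
df = (3, 28)
p-value (upper-tail) = 0.95916
At α=0.05: p ≥ α → fail to reject H₀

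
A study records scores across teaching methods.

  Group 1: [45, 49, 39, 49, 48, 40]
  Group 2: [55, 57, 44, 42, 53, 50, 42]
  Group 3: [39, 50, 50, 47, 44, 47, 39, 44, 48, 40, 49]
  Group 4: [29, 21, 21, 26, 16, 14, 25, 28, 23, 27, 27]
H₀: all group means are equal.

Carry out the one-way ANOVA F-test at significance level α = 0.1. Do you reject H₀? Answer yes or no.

reject H₀: yes

Group means [45.00, 49.00, 45.18, 23.36], grand mean 39.057
SSB = Σnᵢ(x̄ᵢ−x̄)² = 4025.704; SSW = ΣΣ(x−x̄ᵢ)² = 766.182
MSB = 4025.704/3 = 1341.9013; MSW = 766.182/31 = 24.7155
F = MSB/MSW = 54.2938
df = (3, 31)
p-value (upper-tail) = 0.00000
At α=0.1: p < α → reject H₀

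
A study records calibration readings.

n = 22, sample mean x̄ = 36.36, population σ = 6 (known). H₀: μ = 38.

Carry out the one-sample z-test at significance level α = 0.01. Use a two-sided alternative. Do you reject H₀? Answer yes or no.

SE = σ/√n = 6/√22 = 1.2792
z = (x̄−μ₀)/SE = (36.36−38)/1.2792 = -1.2820
p-value (two-sided) = 0.19983
At α=0.01: p ≥ α → fail to reject H₀

reject H₀: no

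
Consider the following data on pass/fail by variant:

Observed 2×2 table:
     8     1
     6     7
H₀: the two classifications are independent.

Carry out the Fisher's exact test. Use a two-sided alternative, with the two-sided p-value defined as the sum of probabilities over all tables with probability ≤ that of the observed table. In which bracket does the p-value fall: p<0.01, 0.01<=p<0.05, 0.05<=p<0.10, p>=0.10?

p-value bracket: 0.05<=p<0.10

Margins: r₁=9, r₂=13, c₁=14, c₂=8, n=22
p_obs = C(9,8)·C(13,6)/C(22,14); sum pmf over tables with pmf ≤ p_obs
p-value (two-sided) = 0.07430
→ bracket: 0.05<=p<0.10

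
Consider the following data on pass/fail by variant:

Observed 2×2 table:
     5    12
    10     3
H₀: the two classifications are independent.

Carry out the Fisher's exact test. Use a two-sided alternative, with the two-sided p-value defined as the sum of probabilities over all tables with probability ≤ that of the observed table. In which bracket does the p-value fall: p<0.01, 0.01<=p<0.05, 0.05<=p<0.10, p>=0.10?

Margins: r₁=17, r₂=13, c₁=15, c₂=15, n=30
p_obs = C(17,5)·C(13,10)/C(30,15); sum pmf over tables with pmf ≤ p_obs
p-value (two-sided) = 0.02533
→ bracket: 0.01<=p<0.05

p-value bracket: 0.01<=p<0.05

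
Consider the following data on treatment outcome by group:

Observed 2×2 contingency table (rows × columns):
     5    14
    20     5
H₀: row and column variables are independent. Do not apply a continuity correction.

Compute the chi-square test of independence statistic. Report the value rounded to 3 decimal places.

Row totals [19, 25], col totals [25, 19], n=44
χ² = (5−10.80)²/10.80 + (14−8.20)²/8.20 + (20−14.20)²/14.20 + (5−10.80)²/10.80 = 12.6808
df = 1

test statistic = 12.681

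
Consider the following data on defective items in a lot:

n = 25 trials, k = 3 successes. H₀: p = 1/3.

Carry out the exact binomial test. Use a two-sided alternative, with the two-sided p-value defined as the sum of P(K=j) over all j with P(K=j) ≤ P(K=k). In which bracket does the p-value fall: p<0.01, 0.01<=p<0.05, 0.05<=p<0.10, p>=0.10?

Exact binomial: n=25, k=3, p₀=1/3=0.3333
P(X=j) = C(n,j)·p₀^j·(1−p₀)^(n−j); p = Σ P(X=j) over j with P(X=j) ≤ P(X=3)
p-value (two-sided) = 0.03126
→ bracket: 0.01<=p<0.05

p-value bracket: 0.01<=p<0.05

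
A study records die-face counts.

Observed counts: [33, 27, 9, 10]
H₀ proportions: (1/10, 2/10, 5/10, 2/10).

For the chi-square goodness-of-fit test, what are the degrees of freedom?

degrees of freedom = 3

df = k − 1 = 4 − 1 = 3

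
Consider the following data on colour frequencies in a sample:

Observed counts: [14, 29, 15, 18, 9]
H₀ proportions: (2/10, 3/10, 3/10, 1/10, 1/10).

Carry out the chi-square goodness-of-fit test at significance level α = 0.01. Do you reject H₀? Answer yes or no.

reject H₀: yes

n = 85; E_i = n·p_i = [17.00, 25.50, 25.50, 8.50, 8.50]
χ² = (14−17.00)²/17.00 + (29−25.50)²/25.50 + (15−25.50)²/25.50 + (18−8.50)²/8.50 + (9−8.50)²/8.50 = 15.9804
df = 4
p-value (upper-tail) = 0.00305
At α=0.01: p < α → reject H₀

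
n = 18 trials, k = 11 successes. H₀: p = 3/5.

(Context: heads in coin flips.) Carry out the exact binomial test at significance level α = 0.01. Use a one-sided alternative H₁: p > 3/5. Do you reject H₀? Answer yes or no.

Exact binomial: n=18, k=11, p₀=3/5=0.6000
P(X≥11) from Σ C(n,i)·p₀^i·(1−p₀)^(n−i)
p-value (one-sided, H₁ greater) = 0.56344
At α=0.01: p ≥ α → fail to reject H₀

reject H₀: no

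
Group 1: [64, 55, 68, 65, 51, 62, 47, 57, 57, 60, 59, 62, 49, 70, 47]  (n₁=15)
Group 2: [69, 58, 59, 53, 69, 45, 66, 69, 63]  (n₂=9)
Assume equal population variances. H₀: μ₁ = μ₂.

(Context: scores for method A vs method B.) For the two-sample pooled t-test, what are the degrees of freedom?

degrees of freedom = 22

df = n₁ + n₂ − 2 = 15 + 9 − 2 = 22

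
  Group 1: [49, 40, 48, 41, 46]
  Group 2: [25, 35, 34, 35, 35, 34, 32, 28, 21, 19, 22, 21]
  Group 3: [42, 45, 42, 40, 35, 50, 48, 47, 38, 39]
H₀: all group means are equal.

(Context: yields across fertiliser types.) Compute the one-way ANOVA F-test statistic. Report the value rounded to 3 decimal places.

test statistic = 24.578

Group means [44.80, 28.42, 42.60], grand mean 36.704
SSB = Σnᵢ(x̄ᵢ−x̄)² = 1499.513; SSW = ΣΣ(x−x̄ᵢ)² = 732.117
MSB = 1499.513/2 = 749.7565; MSW = 732.117/24 = 30.5049
F = MSB/MSW = 24.5783
df = (2, 24)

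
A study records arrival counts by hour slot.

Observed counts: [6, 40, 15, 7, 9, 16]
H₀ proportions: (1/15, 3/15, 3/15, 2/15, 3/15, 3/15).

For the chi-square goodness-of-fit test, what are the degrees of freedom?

df = k − 1 = 6 − 1 = 5

degrees of freedom = 5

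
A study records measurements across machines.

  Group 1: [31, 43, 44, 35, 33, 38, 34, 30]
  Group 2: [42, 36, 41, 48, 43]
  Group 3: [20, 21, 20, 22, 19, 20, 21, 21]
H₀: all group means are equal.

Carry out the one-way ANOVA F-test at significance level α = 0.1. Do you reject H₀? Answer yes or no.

Group means [36.00, 42.00, 20.50], grand mean 31.524
SSB = Σnᵢ(x̄ᵢ−x̄)² = 1681.238; SSW = ΣΣ(x−x̄ᵢ)² = 272.000
MSB = 1681.238/2 = 840.6190; MSW = 272.000/18 = 15.1111
F = MSB/MSW = 55.6292
df = (2, 18)
p-value (upper-tail) = 0.00000
At α=0.1: p < α → reject H₀

reject H₀: yes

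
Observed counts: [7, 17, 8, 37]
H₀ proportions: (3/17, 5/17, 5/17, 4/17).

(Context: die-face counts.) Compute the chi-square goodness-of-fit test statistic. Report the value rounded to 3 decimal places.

n = 69; E_i = n·p_i = [12.18, 20.29, 20.29, 16.24]
χ² = (7−12.18)²/12.18 + (17−20.29)²/20.29 + (8−20.29)²/20.29 + (37−16.24)²/16.24 = 36.7408
df = 3

test statistic = 36.741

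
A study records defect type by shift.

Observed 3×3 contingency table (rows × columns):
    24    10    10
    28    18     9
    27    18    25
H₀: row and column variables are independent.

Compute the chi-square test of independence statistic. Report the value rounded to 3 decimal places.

test statistic = 7.454

Row totals [44, 55, 70], col totals [79, 46, 44], n=169
χ² = (24−20.57)²/20.57 + (10−11.98)²/11.98 + (10−11.46)²/11.46 + (28−25.71)²/25.71 + (18−14.97)²/14.97 + (9−14.32)²/14.32 + (27−32.72)²/32.72 + (18−19.05)²/19.05 + (25−18.22)²/18.22 = 7.4544
df = 4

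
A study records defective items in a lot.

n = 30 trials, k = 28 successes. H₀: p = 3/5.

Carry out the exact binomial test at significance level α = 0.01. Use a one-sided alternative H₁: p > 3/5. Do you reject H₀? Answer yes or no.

Exact binomial: n=30, k=28, p₀=3/5=0.6000
P(X≥28) from Σ C(n,i)·p₀^i·(1−p₀)^(n−i)
p-value (one-sided, H₁ greater) = 0.00005
At α=0.01: p < α → reject H₀

reject H₀: yes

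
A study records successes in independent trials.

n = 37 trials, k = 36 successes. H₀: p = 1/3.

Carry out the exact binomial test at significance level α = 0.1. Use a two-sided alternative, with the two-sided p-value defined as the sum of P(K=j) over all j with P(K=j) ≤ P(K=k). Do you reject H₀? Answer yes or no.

Exact binomial: n=37, k=36, p₀=1/3=0.3333
P(X=j) = C(n,j)·p₀^j·(1−p₀)^(n−j); p = Σ P(X=j) over j with P(X=j) ≤ P(X=36)
p-value (two-sided) = 0.00000
At α=0.1: p < α → reject H₀

reject H₀: yes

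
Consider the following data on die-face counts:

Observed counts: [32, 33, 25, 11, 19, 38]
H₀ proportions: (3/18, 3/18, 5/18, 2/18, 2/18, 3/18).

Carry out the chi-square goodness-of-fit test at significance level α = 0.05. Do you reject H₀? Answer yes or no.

n = 158; E_i = n·p_i = [26.33, 26.33, 43.89, 17.56, 17.56, 26.33]
χ² = (32−26.33)²/26.33 + (33−26.33)²/26.33 + (25−43.89)²/43.89 + (11−17.56)²/17.56 + (19−17.56)²/17.56 + (38−26.33)²/26.33 = 18.7722
df = 5
p-value (upper-tail) = 0.00212
At α=0.05: p < α → reject H₀

reject H₀: yes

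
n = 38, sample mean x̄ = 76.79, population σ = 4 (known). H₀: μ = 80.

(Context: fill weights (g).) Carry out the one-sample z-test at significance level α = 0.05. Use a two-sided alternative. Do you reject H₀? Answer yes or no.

SE = σ/√n = 4/√38 = 0.6489
z = (x̄−μ₀)/SE = (76.79−80)/0.6489 = -4.9469
p-value (two-sided) = 0.00000
At α=0.05: p < α → reject H₀

reject H₀: yes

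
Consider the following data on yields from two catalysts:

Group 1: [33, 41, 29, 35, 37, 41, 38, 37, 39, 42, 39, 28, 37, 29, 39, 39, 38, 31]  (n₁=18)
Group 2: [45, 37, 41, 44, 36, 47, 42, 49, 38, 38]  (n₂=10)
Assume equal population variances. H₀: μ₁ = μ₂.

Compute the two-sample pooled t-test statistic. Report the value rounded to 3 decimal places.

test statistic = -3.138

x̄₁=36.222, s₁=4.400, n₁=18
x̄₂=41.700, s₂=4.473, n₂=10
s_p² = [17·4.400² + 9·4.473²]/26 = 19.5850
SE = √(s_p²·(1/18+1/10)) = 1.7454
t = (36.222−41.700)/1.7454 = -3.1383
df = 26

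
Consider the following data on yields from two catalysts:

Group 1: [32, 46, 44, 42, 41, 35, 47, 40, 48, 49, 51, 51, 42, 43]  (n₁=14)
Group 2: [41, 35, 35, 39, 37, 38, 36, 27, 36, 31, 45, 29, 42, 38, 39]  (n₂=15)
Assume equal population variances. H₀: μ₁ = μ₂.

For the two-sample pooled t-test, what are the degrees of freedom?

degrees of freedom = 27

df = n₁ + n₂ − 2 = 14 + 15 − 2 = 27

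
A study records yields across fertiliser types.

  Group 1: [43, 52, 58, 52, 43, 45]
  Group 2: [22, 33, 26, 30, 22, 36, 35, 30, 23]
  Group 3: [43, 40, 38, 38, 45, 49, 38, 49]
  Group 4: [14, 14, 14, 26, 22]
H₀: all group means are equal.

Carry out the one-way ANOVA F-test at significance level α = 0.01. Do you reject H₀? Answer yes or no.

Group means [48.83, 28.56, 42.50, 18.00], grand mean 35.000
SSB = Σnᵢ(x̄ᵢ−x̄)² = 3416.944; SSW = ΣΣ(x−x̄ᵢ)² = 717.056
MSB = 3416.944/3 = 1138.9815; MSW = 717.056/24 = 29.8773
F = MSB/MSW = 38.1219
df = (3, 24)
p-value (upper-tail) = 0.00000
At α=0.01: p < α → reject H₀

reject H₀: yes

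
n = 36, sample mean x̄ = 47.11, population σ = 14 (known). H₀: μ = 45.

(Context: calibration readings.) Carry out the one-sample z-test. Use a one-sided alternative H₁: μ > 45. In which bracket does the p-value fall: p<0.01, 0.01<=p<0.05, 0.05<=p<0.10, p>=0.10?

p-value bracket: p>=0.10

SE = σ/√n = 14/√36 = 2.3333
z = (x̄−μ₀)/SE = (47.11−45)/2.3333 = 0.9043
p-value (one-sided, H₁ greater) = 0.18292
→ bracket: p>=0.10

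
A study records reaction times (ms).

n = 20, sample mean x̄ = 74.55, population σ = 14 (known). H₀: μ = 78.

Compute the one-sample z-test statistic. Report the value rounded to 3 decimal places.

SE = σ/√n = 14/√20 = 3.1305
z = (x̄−μ₀)/SE = (74.55−78)/3.1305 = -1.1021

test statistic = -1.102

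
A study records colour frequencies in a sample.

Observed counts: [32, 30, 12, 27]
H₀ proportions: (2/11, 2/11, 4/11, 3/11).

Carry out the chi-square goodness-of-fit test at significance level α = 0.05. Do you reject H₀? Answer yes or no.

n = 101; E_i = n·p_i = [18.36, 18.36, 36.73, 27.55]
χ² = (32−18.36)²/18.36 + (30−18.36)²/18.36 + (12−36.73)²/36.73 + (27−27.55)²/27.55 = 34.1584
df = 3
p-value (upper-tail) = 0.00000
At α=0.05: p < α → reject H₀

reject H₀: yes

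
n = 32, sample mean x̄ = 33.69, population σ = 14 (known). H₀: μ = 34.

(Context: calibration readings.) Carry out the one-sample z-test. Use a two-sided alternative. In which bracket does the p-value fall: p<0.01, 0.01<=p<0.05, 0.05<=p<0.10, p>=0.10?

p-value bracket: p>=0.10

SE = σ/√n = 14/√32 = 2.4749
z = (x̄−μ₀)/SE = (33.69−34)/2.4749 = -0.1253
p-value (two-sided) = 0.90032
→ bracket: p>=0.10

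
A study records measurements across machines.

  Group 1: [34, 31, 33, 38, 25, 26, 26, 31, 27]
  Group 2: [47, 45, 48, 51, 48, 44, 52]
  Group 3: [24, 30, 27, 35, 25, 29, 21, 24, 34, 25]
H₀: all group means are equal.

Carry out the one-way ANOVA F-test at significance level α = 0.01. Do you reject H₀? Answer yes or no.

reject H₀: yes

Group means [30.11, 47.86, 27.40], grand mean 33.846
SSB = Σnᵢ(x̄ᵢ−x̄)² = 1915.239; SSW = ΣΣ(x−x̄ᵢ)² = 394.146
MSB = 1915.239/2 = 957.6193; MSW = 394.146/23 = 17.1368
F = MSB/MSW = 55.8809
df = (2, 23)
p-value (upper-tail) = 0.00000
At α=0.01: p < α → reject H₀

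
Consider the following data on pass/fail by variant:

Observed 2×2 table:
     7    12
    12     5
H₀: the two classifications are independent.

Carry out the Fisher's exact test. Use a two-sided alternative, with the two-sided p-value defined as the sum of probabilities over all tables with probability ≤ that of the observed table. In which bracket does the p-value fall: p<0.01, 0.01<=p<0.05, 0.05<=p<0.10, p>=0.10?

Margins: r₁=19, r₂=17, c₁=19, c₂=17, n=36
p_obs = C(19,7)·C(17,12)/C(36,19); sum pmf over tables with pmf ≤ p_obs
p-value (two-sided) = 0.05428
→ bracket: 0.05<=p<0.10

p-value bracket: 0.05<=p<0.10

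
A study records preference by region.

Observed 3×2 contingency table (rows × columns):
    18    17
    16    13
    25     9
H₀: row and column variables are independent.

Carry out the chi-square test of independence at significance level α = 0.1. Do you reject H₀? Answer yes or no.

Row totals [35, 29, 34], col totals [59, 39], n=98
χ² = (18−21.07)²/21.07 + (17−13.93)²/13.93 + (16−17.46)²/17.46 + (13−11.54)²/11.54 + (25−20.47)²/20.47 + (9−13.53)²/13.53 = 3.9513
df = 2
p-value (upper-tail) = 0.13867
At α=0.1: p ≥ α → fail to reject H₀

reject H₀: no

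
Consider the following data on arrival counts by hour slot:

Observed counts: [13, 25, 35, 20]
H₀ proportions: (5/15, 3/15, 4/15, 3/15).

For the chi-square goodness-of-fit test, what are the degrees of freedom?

degrees of freedom = 3

df = k − 1 = 4 − 1 = 3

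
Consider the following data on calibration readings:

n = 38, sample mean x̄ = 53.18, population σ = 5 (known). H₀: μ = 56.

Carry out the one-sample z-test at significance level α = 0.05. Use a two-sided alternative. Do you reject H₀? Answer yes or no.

reject H₀: yes

SE = σ/√n = 5/√38 = 0.8111
z = (x̄−μ₀)/SE = (53.18−56)/0.8111 = -3.4767
p-value (two-sided) = 0.00051
At α=0.05: p < α → reject H₀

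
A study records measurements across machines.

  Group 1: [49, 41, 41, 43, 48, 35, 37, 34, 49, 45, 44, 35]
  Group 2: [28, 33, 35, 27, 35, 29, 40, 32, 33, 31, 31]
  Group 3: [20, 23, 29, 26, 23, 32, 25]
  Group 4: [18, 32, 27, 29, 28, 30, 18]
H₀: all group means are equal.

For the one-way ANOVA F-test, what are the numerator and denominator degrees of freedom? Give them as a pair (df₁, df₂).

k = 4 groups, N = 37 total
df = (k−1, N−k) = (4−1, 37−4) = (3, 33)

degrees of freedom = [3, 33]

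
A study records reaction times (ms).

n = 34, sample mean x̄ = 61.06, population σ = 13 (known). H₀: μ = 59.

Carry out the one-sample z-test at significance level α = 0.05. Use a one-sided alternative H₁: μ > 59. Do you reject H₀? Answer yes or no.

reject H₀: no

SE = σ/√n = 13/√34 = 2.2295
z = (x̄−μ₀)/SE = (61.06−59)/2.2295 = 0.9240
p-value (one-sided, H₁ greater) = 0.17775
At α=0.05: p ≥ α → fail to reject H₀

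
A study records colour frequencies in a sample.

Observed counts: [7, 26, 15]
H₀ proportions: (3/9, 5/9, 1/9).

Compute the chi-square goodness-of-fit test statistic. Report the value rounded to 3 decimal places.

test statistic = 22.600

n = 48; E_i = n·p_i = [16.00, 26.67, 5.33]
χ² = (7−16.00)²/16.00 + (26−26.67)²/26.67 + (15−5.33)²/5.33 = 22.6000
df = 2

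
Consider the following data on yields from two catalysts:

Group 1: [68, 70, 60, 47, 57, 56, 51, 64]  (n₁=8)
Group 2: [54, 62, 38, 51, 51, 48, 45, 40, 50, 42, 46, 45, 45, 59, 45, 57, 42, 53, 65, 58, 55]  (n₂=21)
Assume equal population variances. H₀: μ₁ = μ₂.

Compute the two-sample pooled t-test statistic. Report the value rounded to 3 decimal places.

test statistic = 2.878

x̄₁=59.125, s₁=8.008, n₁=8
x̄₂=50.048, s₂=7.440, n₂=21
s_p² = [7·8.008² + 20·7.440²]/27 = 57.6232
SE = √(s_p²·(1/8+1/21)) = 3.1539
t = (59.125−50.048)/3.1539 = 2.8782
df = 27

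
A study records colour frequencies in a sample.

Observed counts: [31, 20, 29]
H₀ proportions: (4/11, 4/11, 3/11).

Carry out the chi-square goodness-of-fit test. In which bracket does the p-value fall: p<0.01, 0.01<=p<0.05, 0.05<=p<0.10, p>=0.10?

p-value bracket: 0.05<=p<0.10

n = 80; E_i = n·p_i = [29.09, 29.09, 21.82]
χ² = (31−29.09)²/29.09 + (20−29.09)²/29.09 + (29−21.82)²/21.82 = 5.3302
df = 2
p-value (upper-tail) = 0.06959
→ bracket: 0.05<=p<0.10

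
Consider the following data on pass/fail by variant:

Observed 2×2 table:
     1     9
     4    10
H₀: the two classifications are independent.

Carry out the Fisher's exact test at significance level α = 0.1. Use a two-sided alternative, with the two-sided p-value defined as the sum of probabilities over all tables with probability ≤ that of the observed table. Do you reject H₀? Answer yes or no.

Margins: r₁=10, r₂=14, c₁=5, c₂=19, n=24
p_obs = C(10,1)·C(14,4)/C(24,5); sum pmf over tables with pmf ≤ p_obs
p-value (two-sided) = 0.35771
At α=0.1: p ≥ α → fail to reject H₀

reject H₀: no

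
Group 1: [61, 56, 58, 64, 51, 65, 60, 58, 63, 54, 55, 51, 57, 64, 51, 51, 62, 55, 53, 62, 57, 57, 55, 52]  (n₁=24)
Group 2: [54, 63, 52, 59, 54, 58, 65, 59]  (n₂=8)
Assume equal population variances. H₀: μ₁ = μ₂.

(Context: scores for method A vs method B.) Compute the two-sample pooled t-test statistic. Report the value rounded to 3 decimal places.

test statistic = -0.447

x̄₁=57.167, s₁=4.575, n₁=24
x̄₂=58.000, s₂=4.536, n₂=8
s_p² = [23·4.575² + 7·4.536²]/30 = 20.8444
SE = √(s_p²·(1/24+1/8)) = 1.8639
t = (57.167−58.000)/1.8639 = -0.4471
df = 30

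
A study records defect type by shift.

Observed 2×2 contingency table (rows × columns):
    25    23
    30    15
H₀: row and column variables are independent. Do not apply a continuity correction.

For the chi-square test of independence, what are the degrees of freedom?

degrees of freedom = 1

df = (r−1)(c−1) = (2−1)·(2−1) = 1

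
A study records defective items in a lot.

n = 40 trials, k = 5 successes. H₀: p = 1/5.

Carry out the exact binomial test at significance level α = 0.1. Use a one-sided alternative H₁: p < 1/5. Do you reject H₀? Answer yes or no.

reject H₀: no

Exact binomial: n=40, k=5, p₀=1/5=0.2000
P(X≤5) from Σ C(n,i)·p₀^i·(1−p₀)^(n−i)
p-value (one-sided, H₁ less) = 0.16133
At α=0.1: p ≥ α → fail to reject H₀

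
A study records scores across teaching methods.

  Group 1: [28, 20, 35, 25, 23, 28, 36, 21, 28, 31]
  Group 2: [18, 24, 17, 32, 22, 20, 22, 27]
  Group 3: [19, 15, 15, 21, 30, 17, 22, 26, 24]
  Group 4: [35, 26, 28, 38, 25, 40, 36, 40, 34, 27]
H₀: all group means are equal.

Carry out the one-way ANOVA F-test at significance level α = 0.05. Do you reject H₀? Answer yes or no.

Group means [27.50, 22.75, 21.00, 32.90], grand mean 26.351
SSB = Σnᵢ(x̄ᵢ−x̄)² = 803.532; SSW = ΣΣ(x−x̄ᵢ)² = 954.900
MSB = 803.532/3 = 267.8441; MSW = 954.900/33 = 28.9364
F = MSB/MSW = 9.2563
df = (3, 33)
p-value (upper-tail) = 0.00014
At α=0.05: p < α → reject H₀

reject H₀: yes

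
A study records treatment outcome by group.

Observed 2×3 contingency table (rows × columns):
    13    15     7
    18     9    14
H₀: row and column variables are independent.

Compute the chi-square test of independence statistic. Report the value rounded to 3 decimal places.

test statistic = 4.192

Row totals [35, 41], col totals [31, 24, 21], n=76
χ² = (13−14.28)²/14.28 + (15−11.05)²/11.05 + (7−9.67)²/9.67 + (18−16.72)²/16.72 + (9−12.95)²/12.95 + (14−11.33)²/11.33 = 4.1922
df = 2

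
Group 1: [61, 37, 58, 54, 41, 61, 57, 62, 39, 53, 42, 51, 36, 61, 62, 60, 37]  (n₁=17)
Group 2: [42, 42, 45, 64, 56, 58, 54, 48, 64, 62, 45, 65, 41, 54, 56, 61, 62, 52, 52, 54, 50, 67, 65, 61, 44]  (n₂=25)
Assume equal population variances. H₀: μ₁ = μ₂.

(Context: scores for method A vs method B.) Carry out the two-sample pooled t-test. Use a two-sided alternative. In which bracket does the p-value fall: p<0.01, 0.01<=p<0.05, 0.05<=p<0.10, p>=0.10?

p-value bracket: p>=0.10

x̄₁=51.294, s₁=10.190, n₁=17
x̄₂=54.560, s₂=8.247, n₂=25
s_p² = [16·10.190² + 24·8.247²]/40 = 82.3422
SE = √(s_p²·(1/17+1/25)) = 2.8526
t = (51.294−54.560)/2.8526 = -1.1449
df = 40
p-value (two-sided) = 0.25906
→ bracket: p>=0.10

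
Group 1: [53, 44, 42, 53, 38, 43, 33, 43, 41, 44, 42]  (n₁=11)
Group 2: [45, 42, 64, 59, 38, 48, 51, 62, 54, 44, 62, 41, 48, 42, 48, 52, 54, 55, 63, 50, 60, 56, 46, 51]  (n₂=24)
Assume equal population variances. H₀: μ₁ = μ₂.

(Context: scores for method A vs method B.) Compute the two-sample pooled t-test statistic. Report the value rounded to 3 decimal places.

test statistic = -3.173

x̄₁=43.273, s₁=5.764, n₁=11
x̄₂=51.458, s₂=7.587, n₂=24
s_p² = [10·5.764² + 23·7.587²]/33 = 50.1861
SE = √(s_p²·(1/11+1/24)) = 2.5794
t = (43.273−51.458)/2.5794 = -3.1734
df = 33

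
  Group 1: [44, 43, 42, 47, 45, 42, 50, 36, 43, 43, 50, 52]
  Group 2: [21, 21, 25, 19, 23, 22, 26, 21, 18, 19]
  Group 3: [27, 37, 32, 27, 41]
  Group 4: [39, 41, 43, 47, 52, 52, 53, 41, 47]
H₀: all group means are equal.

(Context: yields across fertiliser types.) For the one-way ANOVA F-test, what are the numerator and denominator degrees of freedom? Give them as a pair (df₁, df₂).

degrees of freedom = [3, 32]

k = 4 groups, N = 36 total
df = (k−1, N−k) = (4−1, 36−4) = (3, 32)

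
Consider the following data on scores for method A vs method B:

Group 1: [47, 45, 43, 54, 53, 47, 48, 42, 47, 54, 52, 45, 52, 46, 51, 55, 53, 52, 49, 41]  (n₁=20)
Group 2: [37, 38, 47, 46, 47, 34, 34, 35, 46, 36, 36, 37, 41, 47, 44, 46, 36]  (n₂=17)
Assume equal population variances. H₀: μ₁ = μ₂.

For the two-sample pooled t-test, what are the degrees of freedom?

df = n₁ + n₂ − 2 = 20 + 17 − 2 = 35

degrees of freedom = 35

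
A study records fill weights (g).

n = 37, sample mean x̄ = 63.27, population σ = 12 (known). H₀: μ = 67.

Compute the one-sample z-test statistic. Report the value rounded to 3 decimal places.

test statistic = -1.891

SE = σ/√n = 12/√37 = 1.9728
z = (x̄−μ₀)/SE = (63.27−67)/1.9728 = -1.8907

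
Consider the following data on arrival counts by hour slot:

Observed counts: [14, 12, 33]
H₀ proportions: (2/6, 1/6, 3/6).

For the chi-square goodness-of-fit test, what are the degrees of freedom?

degrees of freedom = 2

df = k − 1 = 3 − 1 = 2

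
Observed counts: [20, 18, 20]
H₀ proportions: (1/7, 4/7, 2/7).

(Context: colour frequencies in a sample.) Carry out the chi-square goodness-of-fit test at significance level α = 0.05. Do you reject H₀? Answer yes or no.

reject H₀: yes

n = 58; E_i = n·p_i = [8.29, 33.14, 16.57]
χ² = (20−8.29)²/8.29 + (18−33.14)²/33.14 + (20−16.57)²/16.57 = 24.1897
df = 2
p-value (upper-tail) = 0.00001
At α=0.05: p < α → reject H₀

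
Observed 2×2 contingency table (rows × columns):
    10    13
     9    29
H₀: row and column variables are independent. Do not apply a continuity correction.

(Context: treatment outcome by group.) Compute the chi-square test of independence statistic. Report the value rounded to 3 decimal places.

test statistic = 2.618

Row totals [23, 38], col totals [19, 42], n=61
χ² = (10−7.16)²/7.16 + (13−15.84)²/15.84 + (9−11.84)²/11.84 + (29−26.16)²/26.16 = 2.6176
df = 1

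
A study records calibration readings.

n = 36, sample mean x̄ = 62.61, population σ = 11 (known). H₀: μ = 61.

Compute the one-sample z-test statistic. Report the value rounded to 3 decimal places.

SE = σ/√n = 11/√36 = 1.8333
z = (x̄−μ₀)/SE = (62.61−61)/1.8333 = 0.8782

test statistic = 0.878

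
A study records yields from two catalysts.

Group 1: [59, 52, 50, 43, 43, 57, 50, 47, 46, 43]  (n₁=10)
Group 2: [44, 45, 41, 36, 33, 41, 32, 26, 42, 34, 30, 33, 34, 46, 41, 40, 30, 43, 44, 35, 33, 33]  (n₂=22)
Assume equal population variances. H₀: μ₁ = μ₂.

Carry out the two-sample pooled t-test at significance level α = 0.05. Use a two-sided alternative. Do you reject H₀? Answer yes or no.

x̄₁=49.000, s₁=5.735, n₁=10
x̄₂=37.091, s₂=5.740, n₂=22
s_p² = [9·5.735² + 21·5.740²]/30 = 32.9273
SE = √(s_p²·(1/10+1/22)) = 2.1885
t = (49.000−37.091)/2.1885 = 5.4417
df = 30
p-value (two-sided) = 0.00001
At α=0.05: p < α → reject H₀

reject H₀: yes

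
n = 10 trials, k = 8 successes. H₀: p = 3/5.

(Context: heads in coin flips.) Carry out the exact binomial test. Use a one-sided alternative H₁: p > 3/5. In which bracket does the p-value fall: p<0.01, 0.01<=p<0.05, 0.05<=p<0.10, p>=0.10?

p-value bracket: p>=0.10

Exact binomial: n=10, k=8, p₀=3/5=0.6000
P(X≥8) from Σ C(n,i)·p₀^i·(1−p₀)^(n−i)
p-value (one-sided, H₁ greater) = 0.16729
→ bracket: p>=0.10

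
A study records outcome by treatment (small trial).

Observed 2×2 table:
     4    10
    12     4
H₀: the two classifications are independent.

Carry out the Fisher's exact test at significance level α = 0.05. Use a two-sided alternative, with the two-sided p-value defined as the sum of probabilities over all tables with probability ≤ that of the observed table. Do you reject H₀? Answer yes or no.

reject H₀: yes

Margins: r₁=14, r₂=16, c₁=16, c₂=14, n=30
p_obs = C(14,4)·C(16,12)/C(30,16); sum pmf over tables with pmf ≤ p_obs
p-value (two-sided) = 0.02613
At α=0.05: p < α → reject H₀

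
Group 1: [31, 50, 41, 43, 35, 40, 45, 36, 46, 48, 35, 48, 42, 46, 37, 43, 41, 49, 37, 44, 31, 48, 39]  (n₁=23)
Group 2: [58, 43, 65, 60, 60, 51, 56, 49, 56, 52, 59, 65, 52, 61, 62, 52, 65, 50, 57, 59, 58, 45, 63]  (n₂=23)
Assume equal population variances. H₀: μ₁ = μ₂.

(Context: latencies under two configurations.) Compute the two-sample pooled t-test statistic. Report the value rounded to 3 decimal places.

x̄₁=41.522, s₁=5.656, n₁=23
x̄₂=56.435, s₂=6.236, n₂=23
s_p² = [22·5.656² + 22·6.236²]/44 = 35.4407
SE = √(s_p²·(1/23+1/23)) = 1.7555
t = (41.522−56.435)/1.7555 = -8.4950
df = 44

test statistic = -8.495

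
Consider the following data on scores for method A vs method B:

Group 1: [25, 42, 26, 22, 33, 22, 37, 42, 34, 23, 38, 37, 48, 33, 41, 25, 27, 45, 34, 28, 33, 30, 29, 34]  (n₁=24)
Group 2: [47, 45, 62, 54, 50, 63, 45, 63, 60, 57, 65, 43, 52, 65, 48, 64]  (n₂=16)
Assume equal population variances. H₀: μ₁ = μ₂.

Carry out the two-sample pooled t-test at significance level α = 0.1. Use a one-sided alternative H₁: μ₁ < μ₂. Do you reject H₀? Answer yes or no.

x̄₁=32.833, s₁=7.400, n₁=24
x̄₂=55.188, s₂=8.076, n₂=16
s_p² = [23·7.400² + 15·8.076²]/38 = 58.8887
SE = √(s_p²·(1/24+1/16)) = 2.4767
t = (32.833−55.188)/2.4767 = -9.0256
df = 38
p-value (one-sided, H₁ less) = 0.00000
At α=0.1: p < α → reject H₀

reject H₀: yes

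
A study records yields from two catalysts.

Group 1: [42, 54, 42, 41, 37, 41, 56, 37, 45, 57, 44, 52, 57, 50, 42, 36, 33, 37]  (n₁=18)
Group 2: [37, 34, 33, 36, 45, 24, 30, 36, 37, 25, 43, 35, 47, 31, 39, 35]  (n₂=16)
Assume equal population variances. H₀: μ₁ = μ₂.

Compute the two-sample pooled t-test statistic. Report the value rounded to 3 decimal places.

test statistic = 3.734

x̄₁=44.611, s₁=7.815, n₁=18
x̄₂=35.438, s₂=6.314, n₂=16
s_p² = [17·7.815² + 15·6.314²]/32 = 51.1317
SE = √(s_p²·(1/18+1/16)) = 2.4569
t = (44.611−35.438)/2.4569 = 3.7338
df = 32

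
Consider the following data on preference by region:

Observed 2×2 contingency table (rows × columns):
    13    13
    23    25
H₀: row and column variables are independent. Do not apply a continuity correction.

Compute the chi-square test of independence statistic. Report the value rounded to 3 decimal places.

Row totals [26, 48], col totals [36, 38], n=74
χ² = (13−12.65)²/12.65 + (13−13.35)²/13.35 + (23−23.35)²/23.35 + (25−24.65)²/24.65 = 0.0293
df = 1

test statistic = 0.029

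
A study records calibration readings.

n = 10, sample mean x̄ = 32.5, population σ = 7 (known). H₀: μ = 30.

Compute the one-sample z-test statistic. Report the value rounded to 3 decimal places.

SE = σ/√n = 7/√10 = 2.2136
z = (x̄−μ₀)/SE = (32.5−30)/2.2136 = 1.1294

test statistic = 1.129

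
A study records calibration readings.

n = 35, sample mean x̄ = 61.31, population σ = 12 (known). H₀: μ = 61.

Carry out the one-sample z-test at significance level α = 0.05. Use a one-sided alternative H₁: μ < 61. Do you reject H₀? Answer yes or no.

reject H₀: no

SE = σ/√n = 12/√35 = 2.0284
z = (x̄−μ₀)/SE = (61.31−61)/2.0284 = 0.1528
p-value (one-sided, H₁ less) = 0.56073
At α=0.05: p ≥ α → fail to reject H₀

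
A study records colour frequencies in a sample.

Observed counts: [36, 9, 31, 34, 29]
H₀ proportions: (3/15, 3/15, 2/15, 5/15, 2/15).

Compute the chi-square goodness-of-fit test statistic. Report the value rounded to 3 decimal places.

test statistic = 32.712

n = 139; E_i = n·p_i = [27.80, 27.80, 18.53, 46.33, 18.53]
χ² = (36−27.80)²/27.80 + (9−27.80)²/27.80 + (31−18.53)²/18.53 + (34−46.33)²/46.33 + (29−18.53)²/18.53 = 32.7122
df = 4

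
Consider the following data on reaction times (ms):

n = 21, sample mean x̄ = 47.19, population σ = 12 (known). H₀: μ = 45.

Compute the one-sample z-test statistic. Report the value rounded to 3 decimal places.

SE = σ/√n = 12/√21 = 2.6186
z = (x̄−μ₀)/SE = (47.19−45)/2.6186 = 0.8363

test statistic = 0.836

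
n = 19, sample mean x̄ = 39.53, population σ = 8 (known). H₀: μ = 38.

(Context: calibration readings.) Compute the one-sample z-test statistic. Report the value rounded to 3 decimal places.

test statistic = 0.834

SE = σ/√n = 8/√19 = 1.8353
z = (x̄−μ₀)/SE = (39.53−38)/1.8353 = 0.8336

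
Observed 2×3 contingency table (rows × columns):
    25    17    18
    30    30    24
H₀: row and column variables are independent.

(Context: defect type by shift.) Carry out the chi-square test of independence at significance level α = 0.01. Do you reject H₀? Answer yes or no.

reject H₀: no

Row totals [60, 84], col totals [55, 47, 42], n=144
χ² = (25−22.92)²/22.92 + (17−19.58)²/19.58 + (18−17.50)²/17.50 + (30−32.08)²/32.08 + (30−27.42)²/27.42 + (24−24.50)²/24.50 = 0.9334
df = 2
p-value (upper-tail) = 0.62708
At α=0.01: p ≥ α → fail to reject H₀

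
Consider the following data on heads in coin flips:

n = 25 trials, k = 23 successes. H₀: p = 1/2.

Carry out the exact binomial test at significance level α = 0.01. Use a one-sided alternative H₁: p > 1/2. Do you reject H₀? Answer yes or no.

Exact binomial: n=25, k=23, p₀=1/2=0.5000
P(X≥23) from Σ C(n,i)·p₀^i·(1−p₀)^(n−i)
p-value (one-sided, H₁ greater) = 0.00001
At α=0.01: p < α → reject H₀

reject H₀: yes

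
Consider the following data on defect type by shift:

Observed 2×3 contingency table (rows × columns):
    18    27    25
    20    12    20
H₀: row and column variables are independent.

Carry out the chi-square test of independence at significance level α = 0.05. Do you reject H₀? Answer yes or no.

Row totals [70, 52], col totals [38, 39, 45], n=122
χ² = (18−21.80)²/21.80 + (27−22.38)²/22.38 + (25−25.82)²/25.82 + (20−16.20)²/16.20 + (12−16.62)²/16.62 + (20−19.18)²/19.18 = 3.8583
df = 2
p-value (upper-tail) = 0.14527
At α=0.05: p ≥ α → fail to reject H₀

reject H₀: no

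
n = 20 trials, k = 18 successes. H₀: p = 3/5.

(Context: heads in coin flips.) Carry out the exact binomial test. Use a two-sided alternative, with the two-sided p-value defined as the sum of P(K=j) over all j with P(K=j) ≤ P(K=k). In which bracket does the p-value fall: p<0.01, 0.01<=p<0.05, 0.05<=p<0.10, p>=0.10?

p-value bracket: p<0.01

Exact binomial: n=20, k=18, p₀=3/5=0.6000
P(X=j) = C(n,j)·p₀^j·(1−p₀)^(n−j); p = Σ P(X=j) over j with P(X=j) ≤ P(X=18)
p-value (two-sided) = 0.00522
→ bracket: p<0.01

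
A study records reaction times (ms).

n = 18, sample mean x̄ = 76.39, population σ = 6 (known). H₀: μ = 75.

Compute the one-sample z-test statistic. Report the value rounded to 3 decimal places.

test statistic = 0.983

SE = σ/√n = 6/√18 = 1.4142
z = (x̄−μ₀)/SE = (76.39−75)/1.4142 = 0.9829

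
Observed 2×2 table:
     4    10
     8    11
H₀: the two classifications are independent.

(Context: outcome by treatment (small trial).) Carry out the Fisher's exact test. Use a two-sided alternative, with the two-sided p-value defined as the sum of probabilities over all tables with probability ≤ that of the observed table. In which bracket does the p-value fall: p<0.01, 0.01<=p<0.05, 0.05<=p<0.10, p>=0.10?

Margins: r₁=14, r₂=19, c₁=12, c₂=21, n=33
p_obs = C(14,4)·C(19,8)/C(33,12); sum pmf over tables with pmf ≤ p_obs
p-value (two-sided) = 0.48606
→ bracket: p>=0.10

p-value bracket: p>=0.10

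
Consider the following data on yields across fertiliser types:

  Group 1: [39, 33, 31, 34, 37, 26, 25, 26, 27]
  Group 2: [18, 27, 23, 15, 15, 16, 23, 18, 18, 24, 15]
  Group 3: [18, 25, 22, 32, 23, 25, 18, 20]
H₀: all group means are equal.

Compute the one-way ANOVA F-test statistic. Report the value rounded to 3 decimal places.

Group means [30.89, 19.27, 22.88], grand mean 24.036
SSB = Σnᵢ(x̄ᵢ−x̄)² = 683.019; SSW = ΣΣ(x−x̄ᵢ)² = 543.946
MSB = 683.019/2 = 341.5093; MSW = 543.946/25 = 21.7578
F = MSB/MSW = 15.6959
df = (2, 25)

test statistic = 15.696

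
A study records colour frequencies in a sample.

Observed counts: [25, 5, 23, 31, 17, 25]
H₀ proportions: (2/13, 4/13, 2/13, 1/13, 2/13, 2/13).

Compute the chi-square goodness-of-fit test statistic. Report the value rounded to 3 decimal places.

n = 126; E_i = n·p_i = [19.38, 38.77, 19.38, 9.69, 19.38, 19.38]
χ² = (25−19.38)²/19.38 + (5−38.77)²/38.77 + (23−19.38)²/19.38 + (31−9.69)²/9.69 + (17−19.38)²/19.38 + (25−19.38)²/19.38 = 80.4782
df = 5

test statistic = 80.478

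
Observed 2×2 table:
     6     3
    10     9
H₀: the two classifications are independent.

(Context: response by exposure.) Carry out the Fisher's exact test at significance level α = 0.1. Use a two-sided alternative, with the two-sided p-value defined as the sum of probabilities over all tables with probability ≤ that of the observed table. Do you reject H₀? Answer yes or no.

Margins: r₁=9, r₂=19, c₁=16, c₂=12, n=28
p_obs = C(9,6)·C(19,10)/C(28,16); sum pmf over tables with pmf ≤ p_obs
p-value (two-sided) = 0.68696
At α=0.1: p ≥ α → fail to reject H₀

reject H₀: no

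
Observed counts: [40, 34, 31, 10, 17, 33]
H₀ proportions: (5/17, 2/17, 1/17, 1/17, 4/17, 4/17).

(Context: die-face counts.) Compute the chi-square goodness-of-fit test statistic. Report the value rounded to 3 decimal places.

n = 165; E_i = n·p_i = [48.53, 19.41, 9.71, 9.71, 38.82, 38.82]
χ² = (40−48.53)²/48.53 + (34−19.41)²/19.41 + (31−9.71)²/9.71 + (10−9.71)²/9.71 + (17−38.82)²/38.82 + (33−38.82)²/38.82 = 72.3303
df = 5

test statistic = 72.330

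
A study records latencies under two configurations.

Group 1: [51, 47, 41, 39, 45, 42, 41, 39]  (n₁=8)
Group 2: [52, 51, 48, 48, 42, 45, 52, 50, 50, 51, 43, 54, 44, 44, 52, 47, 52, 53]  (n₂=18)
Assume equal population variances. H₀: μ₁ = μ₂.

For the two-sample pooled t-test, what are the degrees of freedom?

degrees of freedom = 24

df = n₁ + n₂ − 2 = 8 + 18 − 2 = 24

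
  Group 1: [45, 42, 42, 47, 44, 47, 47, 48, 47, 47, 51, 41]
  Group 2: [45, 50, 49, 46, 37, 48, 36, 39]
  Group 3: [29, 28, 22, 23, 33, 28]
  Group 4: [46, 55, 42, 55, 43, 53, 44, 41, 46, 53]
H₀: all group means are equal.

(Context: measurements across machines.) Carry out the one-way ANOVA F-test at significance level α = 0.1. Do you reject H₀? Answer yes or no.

Group means [45.67, 43.75, 27.17, 47.80], grand mean 42.750
SSB = Σnᵢ(x̄ᵢ−x̄)² = 1822.150; SSW = ΣΣ(x−x̄ᵢ)² = 678.600
MSB = 1822.150/3 = 607.3833; MSW = 678.600/32 = 21.2063
F = MSB/MSW = 28.6417
df = (3, 32)
p-value (upper-tail) = 0.00000
At α=0.1: p < α → reject H₀

reject H₀: yes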